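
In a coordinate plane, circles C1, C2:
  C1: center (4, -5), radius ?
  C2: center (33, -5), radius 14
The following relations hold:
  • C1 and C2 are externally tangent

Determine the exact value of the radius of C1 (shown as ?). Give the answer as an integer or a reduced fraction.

15

1. [ext C1·C2]  r_C1² + 28r_C1 − 645 = 0  ⇒  r_C1 = 15 (r>0 drops 1)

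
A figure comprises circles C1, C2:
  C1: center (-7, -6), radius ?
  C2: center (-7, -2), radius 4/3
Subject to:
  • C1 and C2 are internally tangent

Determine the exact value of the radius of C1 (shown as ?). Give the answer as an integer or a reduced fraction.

16/3

1. [int C1,C2]  r_C1² − (8/3)r_C1 − 128/9 = 0  ⇒  r_C1 = 16/3 (r>0 drops 1)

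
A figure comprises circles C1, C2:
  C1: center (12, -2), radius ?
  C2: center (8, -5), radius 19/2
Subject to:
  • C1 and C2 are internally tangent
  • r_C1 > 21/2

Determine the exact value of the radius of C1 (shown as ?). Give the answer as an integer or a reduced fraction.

1. [int C1,C2]  r_C1² − 19r_C1 + 261/4 = 0  ⇒  r_C1 = 9/2 or 29/2
2. given r_C1 > 21/2: keep 29/2

29/2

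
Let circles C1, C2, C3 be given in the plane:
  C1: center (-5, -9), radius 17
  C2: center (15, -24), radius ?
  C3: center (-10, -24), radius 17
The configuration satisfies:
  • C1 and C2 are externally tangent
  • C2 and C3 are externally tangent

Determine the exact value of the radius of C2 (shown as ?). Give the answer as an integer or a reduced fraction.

1. [ext C1·C2]  r_C2² + 34r_C2 − 336 = 0  ⇒  r_C2 = 8 (r>0 drops 1)
2. [ext C2·C3]  r_C2² + 34r_C2 − 336 = 0  ⇒  r_C2 = 8 (r>0 drops 1)

8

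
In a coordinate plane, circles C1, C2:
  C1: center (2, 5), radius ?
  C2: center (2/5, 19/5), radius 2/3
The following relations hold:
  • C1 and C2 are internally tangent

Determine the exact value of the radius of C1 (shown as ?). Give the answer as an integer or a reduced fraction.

8/3

1. [int C1,C2]  r_C1² − (4/3)r_C1 − 32/9 = 0  ⇒  r_C1 = 8/3 (r>0 drops 1)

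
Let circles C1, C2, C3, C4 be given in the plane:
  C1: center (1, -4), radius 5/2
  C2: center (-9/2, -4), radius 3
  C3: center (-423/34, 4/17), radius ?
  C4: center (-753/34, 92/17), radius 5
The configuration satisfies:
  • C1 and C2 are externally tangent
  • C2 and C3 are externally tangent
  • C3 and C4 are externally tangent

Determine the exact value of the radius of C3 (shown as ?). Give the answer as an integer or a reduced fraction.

6

1. [ext C2·C3]  r_C3² + 6r_C3 − 72 = 0  ⇒  r_C3 = 6 (r>0 drops 1)
2. [ext C3·C4]  r_C3² + 10r_C3 − 96 = 0  ⇒  r_C3 = 6 (r>0 drops 1)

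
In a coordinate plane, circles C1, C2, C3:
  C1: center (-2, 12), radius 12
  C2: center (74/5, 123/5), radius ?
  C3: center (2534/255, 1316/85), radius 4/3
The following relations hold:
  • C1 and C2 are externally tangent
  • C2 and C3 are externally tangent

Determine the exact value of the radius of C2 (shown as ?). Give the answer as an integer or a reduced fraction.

1. [ext C1·C2]  r_C2² + 24r_C2 − 297 = 0  ⇒  r_C2 = 9 (r>0 drops 1)
2. [ext C2·C3]  r_C2² + (8/3)r_C2 − 105 = 0  ⇒  r_C2 = 9 (r>0 drops 1)

9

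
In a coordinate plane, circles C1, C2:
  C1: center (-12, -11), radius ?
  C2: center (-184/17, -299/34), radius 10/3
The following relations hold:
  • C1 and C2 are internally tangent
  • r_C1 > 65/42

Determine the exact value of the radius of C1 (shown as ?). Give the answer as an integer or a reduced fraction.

35/6

1. [int C1,C2]  r_C1² − (20/3)r_C1 + 175/36 = 0  ⇒  r_C1 = 5/6 or 35/6
2. given r_C1 > 65/42: keep 35/6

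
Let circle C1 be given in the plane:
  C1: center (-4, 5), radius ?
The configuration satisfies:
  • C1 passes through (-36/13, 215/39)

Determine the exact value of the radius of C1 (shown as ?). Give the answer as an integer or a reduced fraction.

1. [C1∋P]  r_C1² − 16/9 = 0  ⇒  r_C1 = 4/3 (r>0 drops 1)

4/3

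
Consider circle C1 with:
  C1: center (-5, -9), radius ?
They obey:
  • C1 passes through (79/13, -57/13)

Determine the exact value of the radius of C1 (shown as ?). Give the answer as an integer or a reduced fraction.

1. [C1∋P]  r_C1² − 144 = 0  ⇒  r_C1 = 12 (r>0 drops 1)

12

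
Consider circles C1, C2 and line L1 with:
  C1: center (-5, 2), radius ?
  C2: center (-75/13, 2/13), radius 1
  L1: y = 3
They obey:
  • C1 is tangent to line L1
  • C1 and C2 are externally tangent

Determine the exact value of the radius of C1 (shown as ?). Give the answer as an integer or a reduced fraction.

1. [C1‖L1]  r_C1² − 1 = 0  ⇒  r_C1 = 1 (r>0 drops 1)
2. [ext C1·C2]  r_C1² + 2r_C1 − 3 = 0  ⇒  r_C1 = 1 (r>0 drops 1)

1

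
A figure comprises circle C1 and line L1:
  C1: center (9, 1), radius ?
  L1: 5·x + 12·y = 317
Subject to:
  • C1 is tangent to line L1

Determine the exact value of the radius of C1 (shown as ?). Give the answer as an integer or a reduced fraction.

1. [C1‖L1]  r_C1² − 400 = 0  ⇒  r_C1 = 20 (r>0 drops 1)

20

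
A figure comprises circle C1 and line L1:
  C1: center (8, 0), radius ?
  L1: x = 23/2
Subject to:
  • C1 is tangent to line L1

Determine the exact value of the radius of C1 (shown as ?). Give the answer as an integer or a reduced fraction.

1. [C1‖L1]  r_C1² − 49/4 = 0  ⇒  r_C1 = 7/2 (r>0 drops 1)

7/2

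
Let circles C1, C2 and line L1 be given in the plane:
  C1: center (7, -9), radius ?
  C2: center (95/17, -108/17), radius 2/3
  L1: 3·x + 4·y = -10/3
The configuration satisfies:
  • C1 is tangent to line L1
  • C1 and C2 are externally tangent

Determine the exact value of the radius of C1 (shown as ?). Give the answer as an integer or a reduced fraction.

1. [C1‖L1]  r_C1² − 49/9 = 0  ⇒  r_C1 = 7/3 (r>0 drops 1)
2. [ext C1·C2]  r_C1² + (4/3)r_C1 − 77/9 = 0  ⇒  r_C1 = 7/3 (r>0 drops 1)

7/3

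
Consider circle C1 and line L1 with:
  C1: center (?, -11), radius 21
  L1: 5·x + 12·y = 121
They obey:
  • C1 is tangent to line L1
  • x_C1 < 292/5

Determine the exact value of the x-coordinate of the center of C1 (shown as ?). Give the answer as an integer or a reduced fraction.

-4

1. [C1‖L1]  x_C1² − (506/5)x_C1 − 2104/5 = 0  ⇒  x_C1 = -4 or 526/5
2. given x_C1 < 292/5: keep -4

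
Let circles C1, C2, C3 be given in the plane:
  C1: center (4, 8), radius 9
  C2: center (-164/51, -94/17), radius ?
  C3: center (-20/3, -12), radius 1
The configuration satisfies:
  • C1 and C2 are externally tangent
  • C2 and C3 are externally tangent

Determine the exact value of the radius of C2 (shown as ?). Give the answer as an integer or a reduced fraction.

1. [ext C1·C2]  r_C2² + 18r_C2 − 1387/9 = 0  ⇒  r_C2 = 19/3 (r>0 drops 1)
2. [ext C2·C3]  r_C2² + 2r_C2 − 475/9 = 0  ⇒  r_C2 = 19/3 (r>0 drops 1)

19/3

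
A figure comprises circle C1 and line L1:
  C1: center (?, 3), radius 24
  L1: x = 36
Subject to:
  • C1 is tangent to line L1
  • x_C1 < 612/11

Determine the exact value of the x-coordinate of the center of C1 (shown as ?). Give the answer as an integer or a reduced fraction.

12

1. [C1‖L1]  x_C1² − 72x_C1 + 720 = 0  ⇒  x_C1 = 12 or 60
2. given x_C1 < 612/11: keep 12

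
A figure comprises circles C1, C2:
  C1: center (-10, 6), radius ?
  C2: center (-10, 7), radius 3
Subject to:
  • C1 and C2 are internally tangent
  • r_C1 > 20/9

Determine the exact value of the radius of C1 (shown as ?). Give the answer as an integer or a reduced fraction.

1. [int C1,C2]  r_C1² − 6r_C1 + 8 = 0  ⇒  r_C1 = 2 or 4
2. given r_C1 > 20/9: keep 4

4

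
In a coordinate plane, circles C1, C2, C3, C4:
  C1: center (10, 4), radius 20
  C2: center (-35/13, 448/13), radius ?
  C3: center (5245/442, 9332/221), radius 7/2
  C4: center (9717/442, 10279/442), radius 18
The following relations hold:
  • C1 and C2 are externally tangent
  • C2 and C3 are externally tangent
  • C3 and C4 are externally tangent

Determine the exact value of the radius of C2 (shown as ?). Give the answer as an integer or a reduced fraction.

13

1. [ext C1·C2]  r_C2² + 40r_C2 − 689 = 0  ⇒  r_C2 = 13 (r>0 drops 1)
2. [ext C2·C3]  r_C2² + 7r_C2 − 260 = 0  ⇒  r_C2 = 13 (r>0 drops 1)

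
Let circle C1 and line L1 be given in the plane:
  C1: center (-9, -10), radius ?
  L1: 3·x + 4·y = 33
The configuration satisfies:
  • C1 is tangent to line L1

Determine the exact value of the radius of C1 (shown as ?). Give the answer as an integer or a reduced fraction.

20

1. [C1‖L1]  r_C1² − 400 = 0  ⇒  r_C1 = 20 (r>0 drops 1)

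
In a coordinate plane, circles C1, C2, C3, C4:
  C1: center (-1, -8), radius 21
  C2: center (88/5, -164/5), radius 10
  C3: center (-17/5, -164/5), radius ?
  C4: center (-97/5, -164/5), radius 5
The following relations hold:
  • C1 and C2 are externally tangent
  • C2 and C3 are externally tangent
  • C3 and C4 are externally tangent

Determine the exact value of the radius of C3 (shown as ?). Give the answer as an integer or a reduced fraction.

1. [ext C2·C3]  r_C3² + 20r_C3 − 341 = 0  ⇒  r_C3 = 11 (r>0 drops 1)
2. [ext C3·C4]  r_C3² + 10r_C3 − 231 = 0  ⇒  r_C3 = 11 (r>0 drops 1)

11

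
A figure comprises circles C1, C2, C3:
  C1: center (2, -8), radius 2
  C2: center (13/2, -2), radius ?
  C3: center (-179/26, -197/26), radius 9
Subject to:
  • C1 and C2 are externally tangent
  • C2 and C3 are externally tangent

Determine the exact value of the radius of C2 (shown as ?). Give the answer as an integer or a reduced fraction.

1. [ext C1·C2]  r_C2² + 4r_C2 − 209/4 = 0  ⇒  r_C2 = 11/2 (r>0 drops 1)
2. [ext C2·C3]  r_C2² + 18r_C2 − 517/4 = 0  ⇒  r_C2 = 11/2 (r>0 drops 1)

11/2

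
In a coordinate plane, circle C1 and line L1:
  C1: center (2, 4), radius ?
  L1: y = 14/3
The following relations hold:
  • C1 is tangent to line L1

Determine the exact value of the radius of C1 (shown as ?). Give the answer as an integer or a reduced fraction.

1. [C1‖L1]  r_C1² − 4/9 = 0  ⇒  r_C1 = 2/3 (r>0 drops 1)

2/3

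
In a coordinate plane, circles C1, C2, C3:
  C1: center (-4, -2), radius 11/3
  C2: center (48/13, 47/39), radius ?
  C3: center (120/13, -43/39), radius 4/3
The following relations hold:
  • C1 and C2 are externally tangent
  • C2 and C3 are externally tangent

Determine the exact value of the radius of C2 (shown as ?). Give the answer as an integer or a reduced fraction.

14/3

1. [ext C1·C2]  r_C2² + (22/3)r_C2 − 56 = 0  ⇒  r_C2 = 14/3 (r>0 drops 1)
2. [ext C2·C3]  r_C2² + (8/3)r_C2 − 308/9 = 0  ⇒  r_C2 = 14/3 (r>0 drops 1)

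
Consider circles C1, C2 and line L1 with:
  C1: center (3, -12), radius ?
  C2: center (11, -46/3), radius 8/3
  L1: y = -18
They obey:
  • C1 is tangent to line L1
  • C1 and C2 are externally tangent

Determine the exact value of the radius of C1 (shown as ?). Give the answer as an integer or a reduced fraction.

6

1. [C1‖L1]  r_C1² − 36 = 0  ⇒  r_C1 = 6 (r>0 drops 1)
2. [ext C1·C2]  r_C1² + (16/3)r_C1 − 68 = 0  ⇒  r_C1 = 6 (r>0 drops 1)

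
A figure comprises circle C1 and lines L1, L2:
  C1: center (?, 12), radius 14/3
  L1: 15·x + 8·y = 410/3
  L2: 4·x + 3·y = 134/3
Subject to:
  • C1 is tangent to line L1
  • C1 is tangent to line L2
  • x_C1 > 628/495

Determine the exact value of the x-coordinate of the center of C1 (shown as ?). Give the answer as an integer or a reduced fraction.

8

1. [C1‖L1]  x_C1² − (244/45)x_C1 − 928/45 = 0  ⇒  x_C1 = -116/45 or 8
2. [C1‖L2]  x_C1² − (13/3)x_C1 − 88/3 = 0  ⇒  x_C1 = -11/3 or 8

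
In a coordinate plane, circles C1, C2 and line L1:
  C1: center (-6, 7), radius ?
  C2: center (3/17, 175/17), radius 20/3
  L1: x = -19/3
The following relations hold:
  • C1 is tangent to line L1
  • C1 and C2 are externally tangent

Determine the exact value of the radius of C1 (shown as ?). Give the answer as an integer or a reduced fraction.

1/3

1. [C1‖L1]  r_C1² − 1/9 = 0  ⇒  r_C1 = 1/3 (r>0 drops 1)
2. [ext C1·C2]  r_C1² + (40/3)r_C1 − 41/9 = 0  ⇒  r_C1 = 1/3 (r>0 drops 1)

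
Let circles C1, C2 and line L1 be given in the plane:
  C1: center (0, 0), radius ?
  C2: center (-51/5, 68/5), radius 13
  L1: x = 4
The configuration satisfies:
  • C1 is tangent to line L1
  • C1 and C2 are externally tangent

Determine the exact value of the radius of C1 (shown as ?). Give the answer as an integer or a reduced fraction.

4

1. [C1‖L1]  r_C1² − 16 = 0  ⇒  r_C1 = 4 (r>0 drops 1)
2. [ext C1·C2]  r_C1² + 26r_C1 − 120 = 0  ⇒  r_C1 = 4 (r>0 drops 1)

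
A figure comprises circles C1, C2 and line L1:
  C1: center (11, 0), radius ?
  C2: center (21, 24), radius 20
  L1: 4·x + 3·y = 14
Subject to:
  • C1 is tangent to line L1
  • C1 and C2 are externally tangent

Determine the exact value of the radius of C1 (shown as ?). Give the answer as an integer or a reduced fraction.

1. [C1‖L1]  r_C1² − 36 = 0  ⇒  r_C1 = 6 (r>0 drops 1)
2. [ext C1·C2]  r_C1² + 40r_C1 − 276 = 0  ⇒  r_C1 = 6 (r>0 drops 1)

6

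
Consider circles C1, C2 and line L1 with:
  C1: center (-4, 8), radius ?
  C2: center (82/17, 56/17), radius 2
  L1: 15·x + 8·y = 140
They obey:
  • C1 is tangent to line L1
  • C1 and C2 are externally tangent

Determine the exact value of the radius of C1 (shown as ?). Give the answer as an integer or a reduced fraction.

8

1. [C1‖L1]  r_C1² − 64 = 0  ⇒  r_C1 = 8 (r>0 drops 1)
2. [ext C1·C2]  r_C1² + 4r_C1 − 96 = 0  ⇒  r_C1 = 8 (r>0 drops 1)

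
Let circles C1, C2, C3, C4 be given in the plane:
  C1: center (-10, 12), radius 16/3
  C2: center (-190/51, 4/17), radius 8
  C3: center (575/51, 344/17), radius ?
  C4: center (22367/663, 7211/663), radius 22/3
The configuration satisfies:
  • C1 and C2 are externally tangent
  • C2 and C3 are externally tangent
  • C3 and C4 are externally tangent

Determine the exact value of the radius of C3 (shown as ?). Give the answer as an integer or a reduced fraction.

17

1. [ext C2·C3]  r_C3² + 16r_C3 − 561 = 0  ⇒  r_C3 = 17 (r>0 drops 1)
2. [ext C3·C4]  r_C3² + (44/3)r_C3 − 1615/3 = 0  ⇒  r_C3 = 17 (r>0 drops 1)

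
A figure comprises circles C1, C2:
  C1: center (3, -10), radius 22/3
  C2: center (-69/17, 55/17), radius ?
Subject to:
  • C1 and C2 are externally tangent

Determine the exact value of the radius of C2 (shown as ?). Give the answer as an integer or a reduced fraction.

23/3

1. [ext C1·C2]  r_C2² + (44/3)r_C2 − 1541/9 = 0  ⇒  r_C2 = 23/3 (r>0 drops 1)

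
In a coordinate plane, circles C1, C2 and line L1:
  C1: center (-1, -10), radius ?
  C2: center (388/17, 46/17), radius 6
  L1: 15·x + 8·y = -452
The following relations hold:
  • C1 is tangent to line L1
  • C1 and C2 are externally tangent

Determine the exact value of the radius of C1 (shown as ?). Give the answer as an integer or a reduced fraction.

1. [C1‖L1]  r_C1² − 441 = 0  ⇒  r_C1 = 21 (r>0 drops 1)
2. [ext C1·C2]  r_C1² + 12r_C1 − 693 = 0  ⇒  r_C1 = 21 (r>0 drops 1)

21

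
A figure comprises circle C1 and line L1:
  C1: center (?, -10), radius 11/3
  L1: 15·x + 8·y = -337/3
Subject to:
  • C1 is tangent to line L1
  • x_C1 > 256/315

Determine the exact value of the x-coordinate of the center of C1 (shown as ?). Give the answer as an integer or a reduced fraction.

2

1. [C1‖L1]  x_C1² + (194/45)x_C1 − 568/45 = 0  ⇒  x_C1 = -284/45 or 2
2. given x_C1 > 256/315: keep 2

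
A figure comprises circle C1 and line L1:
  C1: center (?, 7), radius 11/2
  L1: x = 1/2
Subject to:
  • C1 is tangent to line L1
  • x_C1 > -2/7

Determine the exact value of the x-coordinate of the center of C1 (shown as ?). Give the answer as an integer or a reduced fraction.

1. [C1‖L1]  x_C1² − 1x_C1 − 30 = 0  ⇒  x_C1 = -5 or 6
2. given x_C1 > -2/7: keep 6

6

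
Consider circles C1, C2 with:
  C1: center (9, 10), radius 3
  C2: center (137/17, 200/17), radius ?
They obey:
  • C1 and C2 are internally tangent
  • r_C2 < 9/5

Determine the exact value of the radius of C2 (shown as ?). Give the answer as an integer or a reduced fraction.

1

1. [int C1,C2]  r_C2² − 6r_C2 + 5 = 0  ⇒  r_C2 = 1 or 5
2. given r_C2 < 9/5: keep 1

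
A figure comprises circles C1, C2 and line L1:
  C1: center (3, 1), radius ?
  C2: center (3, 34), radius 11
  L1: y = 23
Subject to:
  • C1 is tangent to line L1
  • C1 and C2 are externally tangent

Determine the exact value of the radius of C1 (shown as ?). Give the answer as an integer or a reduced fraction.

22

1. [C1‖L1]  r_C1² − 484 = 0  ⇒  r_C1 = 22 (r>0 drops 1)
2. [ext C1·C2]  r_C1² + 22r_C1 − 968 = 0  ⇒  r_C1 = 22 (r>0 drops 1)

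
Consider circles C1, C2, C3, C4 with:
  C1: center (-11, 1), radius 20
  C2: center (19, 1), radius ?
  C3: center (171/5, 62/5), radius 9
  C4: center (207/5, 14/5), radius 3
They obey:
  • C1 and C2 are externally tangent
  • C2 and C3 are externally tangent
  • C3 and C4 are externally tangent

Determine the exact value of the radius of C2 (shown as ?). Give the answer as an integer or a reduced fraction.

10

1. [ext C1·C2]  r_C2² + 40r_C2 − 500 = 0  ⇒  r_C2 = 10 (r>0 drops 1)
2. [ext C2·C3]  r_C2² + 18r_C2 − 280 = 0  ⇒  r_C2 = 10 (r>0 drops 1)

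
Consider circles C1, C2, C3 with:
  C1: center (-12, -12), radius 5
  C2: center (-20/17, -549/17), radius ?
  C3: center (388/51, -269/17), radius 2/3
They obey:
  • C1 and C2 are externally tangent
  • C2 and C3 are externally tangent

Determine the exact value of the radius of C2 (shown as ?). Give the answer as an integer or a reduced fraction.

1. [ext C1·C2]  r_C2² + 10r_C2 − 504 = 0  ⇒  r_C2 = 18 (r>0 drops 1)
2. [ext C2·C3]  r_C2² + (4/3)r_C2 − 348 = 0  ⇒  r_C2 = 18 (r>0 drops 1)

18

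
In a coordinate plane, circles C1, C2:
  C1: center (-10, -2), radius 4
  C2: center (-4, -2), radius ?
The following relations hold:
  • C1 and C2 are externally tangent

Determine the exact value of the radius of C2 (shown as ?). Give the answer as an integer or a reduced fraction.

2

1. [ext C1·C2]  r_C2² + 8r_C2 − 20 = 0  ⇒  r_C2 = 2 (r>0 drops 1)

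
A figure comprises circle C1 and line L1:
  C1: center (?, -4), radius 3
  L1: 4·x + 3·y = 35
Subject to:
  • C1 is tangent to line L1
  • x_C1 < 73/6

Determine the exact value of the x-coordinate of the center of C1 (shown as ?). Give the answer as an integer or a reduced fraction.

1. [C1‖L1]  x_C1² − (47/2)x_C1 + 124 = 0  ⇒  x_C1 = 8 or 31/2
2. given x_C1 < 73/6: keep 8

8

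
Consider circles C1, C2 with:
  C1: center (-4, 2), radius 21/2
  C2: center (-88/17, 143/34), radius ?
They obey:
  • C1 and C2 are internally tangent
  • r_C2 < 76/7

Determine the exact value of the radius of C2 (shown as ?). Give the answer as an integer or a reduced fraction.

8

1. [int C1,C2]  r_C2² − 21r_C2 + 104 = 0  ⇒  r_C2 = 8 or 13
2. given r_C2 < 76/7: keep 8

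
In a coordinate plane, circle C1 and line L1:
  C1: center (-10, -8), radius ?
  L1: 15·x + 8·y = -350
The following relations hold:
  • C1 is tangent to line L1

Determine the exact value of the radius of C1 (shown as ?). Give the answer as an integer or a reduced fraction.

8

1. [C1‖L1]  r_C1² − 64 = 0  ⇒  r_C1 = 8 (r>0 drops 1)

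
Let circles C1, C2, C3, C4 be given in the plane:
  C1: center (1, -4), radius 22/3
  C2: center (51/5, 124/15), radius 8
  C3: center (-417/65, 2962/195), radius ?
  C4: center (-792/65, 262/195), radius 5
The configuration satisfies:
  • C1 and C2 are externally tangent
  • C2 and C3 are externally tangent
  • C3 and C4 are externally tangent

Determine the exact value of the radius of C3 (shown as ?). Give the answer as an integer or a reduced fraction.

10

1. [ext C2·C3]  r_C3² + 16r_C3 − 260 = 0  ⇒  r_C3 = 10 (r>0 drops 1)
2. [ext C3·C4]  r_C3² + 10r_C3 − 200 = 0  ⇒  r_C3 = 10 (r>0 drops 1)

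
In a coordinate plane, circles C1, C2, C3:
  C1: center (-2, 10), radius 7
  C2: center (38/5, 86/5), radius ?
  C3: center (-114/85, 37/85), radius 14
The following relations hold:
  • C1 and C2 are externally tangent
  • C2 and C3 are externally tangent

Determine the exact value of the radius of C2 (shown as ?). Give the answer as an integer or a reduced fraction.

1. [ext C1·C2]  r_C2² + 14r_C2 − 95 = 0  ⇒  r_C2 = 5 (r>0 drops 1)
2. [ext C2·C3]  r_C2² + 28r_C2 − 165 = 0  ⇒  r_C2 = 5 (r>0 drops 1)

5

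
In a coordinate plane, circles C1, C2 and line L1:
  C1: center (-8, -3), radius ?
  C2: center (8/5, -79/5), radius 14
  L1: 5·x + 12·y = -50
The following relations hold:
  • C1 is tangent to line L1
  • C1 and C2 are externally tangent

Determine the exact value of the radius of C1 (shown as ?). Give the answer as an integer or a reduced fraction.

2

1. [C1‖L1]  r_C1² − 4 = 0  ⇒  r_C1 = 2 (r>0 drops 1)
2. [ext C1·C2]  r_C1² + 28r_C1 − 60 = 0  ⇒  r_C1 = 2 (r>0 drops 1)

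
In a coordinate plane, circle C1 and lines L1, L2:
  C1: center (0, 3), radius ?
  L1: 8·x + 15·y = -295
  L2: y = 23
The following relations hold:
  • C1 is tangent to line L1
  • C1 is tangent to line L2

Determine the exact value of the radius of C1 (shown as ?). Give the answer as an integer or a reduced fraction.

20

1. [C1‖L1]  r_C1² − 400 = 0  ⇒  r_C1 = 20 (r>0 drops 1)
2. [C1‖L2]  r_C1² − 400 = 0  ⇒  r_C1 = 20 (r>0 drops 1)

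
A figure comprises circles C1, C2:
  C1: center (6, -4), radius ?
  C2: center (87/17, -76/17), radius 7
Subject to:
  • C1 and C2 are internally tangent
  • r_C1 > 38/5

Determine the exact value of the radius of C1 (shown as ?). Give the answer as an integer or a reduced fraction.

8

1. [int C1,C2]  r_C1² − 14r_C1 + 48 = 0  ⇒  r_C1 = 6 or 8
2. given r_C1 > 38/5: keep 8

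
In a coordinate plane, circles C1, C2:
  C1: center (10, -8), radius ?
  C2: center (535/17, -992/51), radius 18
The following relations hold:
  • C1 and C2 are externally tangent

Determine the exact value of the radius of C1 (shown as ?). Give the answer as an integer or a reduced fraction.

19/3

1. [ext C1·C2]  r_C1² + 36r_C1 − 2413/9 = 0  ⇒  r_C1 = 19/3 (r>0 drops 1)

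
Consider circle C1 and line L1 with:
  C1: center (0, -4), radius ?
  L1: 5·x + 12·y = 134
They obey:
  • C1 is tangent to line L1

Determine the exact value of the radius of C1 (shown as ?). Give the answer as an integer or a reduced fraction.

14

1. [C1‖L1]  r_C1² − 196 = 0  ⇒  r_C1 = 14 (r>0 drops 1)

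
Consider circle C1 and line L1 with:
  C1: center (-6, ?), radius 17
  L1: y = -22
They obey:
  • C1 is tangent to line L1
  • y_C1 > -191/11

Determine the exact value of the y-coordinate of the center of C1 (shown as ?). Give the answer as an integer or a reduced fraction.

-5

1. [C1‖L1]  y_C1² + 44y_C1 + 195 = 0  ⇒  y_C1 = -39 or -5
2. given y_C1 > -191/11: keep -5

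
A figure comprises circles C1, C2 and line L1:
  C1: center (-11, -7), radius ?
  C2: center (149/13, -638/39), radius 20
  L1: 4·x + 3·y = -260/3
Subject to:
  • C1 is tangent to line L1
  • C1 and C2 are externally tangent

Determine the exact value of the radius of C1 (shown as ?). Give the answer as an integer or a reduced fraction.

13/3

1. [C1‖L1]  r_C1² − 169/9 = 0  ⇒  r_C1 = 13/3 (r>0 drops 1)
2. [ext C1·C2]  r_C1² + 40r_C1 − 1729/9 = 0  ⇒  r_C1 = 13/3 (r>0 drops 1)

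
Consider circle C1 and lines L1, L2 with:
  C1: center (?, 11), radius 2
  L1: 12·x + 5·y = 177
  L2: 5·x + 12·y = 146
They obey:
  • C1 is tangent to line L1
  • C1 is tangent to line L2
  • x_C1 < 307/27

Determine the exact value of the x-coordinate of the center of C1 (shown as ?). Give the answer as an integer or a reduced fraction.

1. [C1‖L1]  x_C1² − (61/3)x_C1 + 296/3 = 0  ⇒  x_C1 = 8 or 37/3
2. [C1‖L2]  x_C1² − (28/5)x_C1 − 96/5 = 0  ⇒  x_C1 = -12/5 or 8

8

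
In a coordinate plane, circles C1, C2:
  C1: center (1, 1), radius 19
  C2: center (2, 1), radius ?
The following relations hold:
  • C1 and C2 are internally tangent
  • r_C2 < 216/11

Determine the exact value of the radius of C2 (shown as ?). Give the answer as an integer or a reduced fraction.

18

1. [int C1,C2]  r_C2² − 38r_C2 + 360 = 0  ⇒  r_C2 = 18 or 20
2. given r_C2 < 216/11: keep 18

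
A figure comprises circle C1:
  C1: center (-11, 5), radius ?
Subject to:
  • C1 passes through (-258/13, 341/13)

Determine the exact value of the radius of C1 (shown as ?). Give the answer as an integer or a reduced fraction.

1. [C1∋P]  r_C1² − 529 = 0  ⇒  r_C1 = 23 (r>0 drops 1)

23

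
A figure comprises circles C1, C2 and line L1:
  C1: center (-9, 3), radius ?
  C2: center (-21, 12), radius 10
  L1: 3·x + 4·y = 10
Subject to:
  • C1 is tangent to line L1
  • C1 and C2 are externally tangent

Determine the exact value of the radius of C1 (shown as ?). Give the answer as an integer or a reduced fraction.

5

1. [C1‖L1]  r_C1² − 25 = 0  ⇒  r_C1 = 5 (r>0 drops 1)
2. [ext C1·C2]  r_C1² + 20r_C1 − 125 = 0  ⇒  r_C1 = 5 (r>0 drops 1)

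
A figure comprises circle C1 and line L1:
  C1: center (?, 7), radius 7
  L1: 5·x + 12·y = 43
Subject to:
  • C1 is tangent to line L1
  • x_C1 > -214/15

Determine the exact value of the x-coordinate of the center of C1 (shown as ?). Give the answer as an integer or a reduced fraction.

1. [C1‖L1]  x_C1² + (82/5)x_C1 − 264 = 0  ⇒  x_C1 = -132/5 or 10
2. given x_C1 > -214/15: keep 10

10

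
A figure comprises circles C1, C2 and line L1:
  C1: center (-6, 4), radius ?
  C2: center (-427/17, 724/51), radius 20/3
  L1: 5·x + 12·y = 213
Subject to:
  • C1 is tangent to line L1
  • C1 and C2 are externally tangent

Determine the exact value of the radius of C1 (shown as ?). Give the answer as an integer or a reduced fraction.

15

1. [C1‖L1]  r_C1² − 225 = 0  ⇒  r_C1 = 15 (r>0 drops 1)
2. [ext C1·C2]  r_C1² + (40/3)r_C1 − 425 = 0  ⇒  r_C1 = 15 (r>0 drops 1)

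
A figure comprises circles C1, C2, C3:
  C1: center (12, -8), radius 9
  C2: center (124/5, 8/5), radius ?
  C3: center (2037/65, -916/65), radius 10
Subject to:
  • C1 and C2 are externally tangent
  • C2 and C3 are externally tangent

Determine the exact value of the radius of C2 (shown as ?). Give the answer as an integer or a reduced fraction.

1. [ext C1·C2]  r_C2² + 18r_C2 − 175 = 0  ⇒  r_C2 = 7 (r>0 drops 1)
2. [ext C2·C3]  r_C2² + 20r_C2 − 189 = 0  ⇒  r_C2 = 7 (r>0 drops 1)

7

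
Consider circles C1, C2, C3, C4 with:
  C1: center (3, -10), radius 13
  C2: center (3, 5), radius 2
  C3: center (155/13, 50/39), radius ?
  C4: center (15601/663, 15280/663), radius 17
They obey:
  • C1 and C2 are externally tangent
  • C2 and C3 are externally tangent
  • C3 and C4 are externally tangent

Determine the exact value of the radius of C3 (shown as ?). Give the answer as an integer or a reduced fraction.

23/3

1. [ext C2·C3]  r_C3² + 4r_C3 − 805/9 = 0  ⇒  r_C3 = 23/3 (r>0 drops 1)
2. [ext C3·C4]  r_C3² + 34r_C3 − 2875/9 = 0  ⇒  r_C3 = 23/3 (r>0 drops 1)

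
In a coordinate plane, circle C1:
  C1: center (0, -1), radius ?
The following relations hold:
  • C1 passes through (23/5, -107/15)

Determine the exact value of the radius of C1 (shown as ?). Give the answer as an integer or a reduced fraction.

1. [C1∋P]  r_C1² − 529/9 = 0  ⇒  r_C1 = 23/3 (r>0 drops 1)

23/3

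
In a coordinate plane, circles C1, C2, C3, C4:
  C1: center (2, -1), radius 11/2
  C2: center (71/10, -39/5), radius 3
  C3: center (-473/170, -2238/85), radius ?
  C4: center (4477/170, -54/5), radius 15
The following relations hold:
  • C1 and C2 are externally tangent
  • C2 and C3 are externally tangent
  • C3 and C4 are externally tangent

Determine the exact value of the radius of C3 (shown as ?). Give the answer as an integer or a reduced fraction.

18

1. [ext C2·C3]  r_C3² + 6r_C3 − 432 = 0  ⇒  r_C3 = 18 (r>0 drops 1)
2. [ext C3·C4]  r_C3² + 30r_C3 − 864 = 0  ⇒  r_C3 = 18 (r>0 drops 1)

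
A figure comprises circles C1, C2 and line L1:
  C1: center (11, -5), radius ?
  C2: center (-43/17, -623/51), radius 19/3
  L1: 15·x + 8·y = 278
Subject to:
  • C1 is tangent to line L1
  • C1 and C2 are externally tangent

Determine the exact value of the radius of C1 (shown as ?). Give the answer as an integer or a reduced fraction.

9

1. [C1‖L1]  r_C1² − 81 = 0  ⇒  r_C1 = 9 (r>0 drops 1)
2. [ext C1·C2]  r_C1² + (38/3)r_C1 − 195 = 0  ⇒  r_C1 = 9 (r>0 drops 1)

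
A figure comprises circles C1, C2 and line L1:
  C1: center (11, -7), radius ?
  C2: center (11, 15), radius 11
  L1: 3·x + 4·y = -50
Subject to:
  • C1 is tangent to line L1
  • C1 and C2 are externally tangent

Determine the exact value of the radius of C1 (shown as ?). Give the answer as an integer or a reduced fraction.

1. [C1‖L1]  r_C1² − 121 = 0  ⇒  r_C1 = 11 (r>0 drops 1)
2. [ext C1·C2]  r_C1² + 22r_C1 − 363 = 0  ⇒  r_C1 = 11 (r>0 drops 1)

11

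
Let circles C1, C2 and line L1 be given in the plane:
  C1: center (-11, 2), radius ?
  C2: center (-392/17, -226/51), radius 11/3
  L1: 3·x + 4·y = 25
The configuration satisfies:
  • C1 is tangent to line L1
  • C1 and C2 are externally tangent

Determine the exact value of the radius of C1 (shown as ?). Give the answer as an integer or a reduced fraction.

1. [C1‖L1]  r_C1² − 100 = 0  ⇒  r_C1 = 10 (r>0 drops 1)
2. [ext C1·C2]  r_C1² + (22/3)r_C1 − 520/3 = 0  ⇒  r_C1 = 10 (r>0 drops 1)

10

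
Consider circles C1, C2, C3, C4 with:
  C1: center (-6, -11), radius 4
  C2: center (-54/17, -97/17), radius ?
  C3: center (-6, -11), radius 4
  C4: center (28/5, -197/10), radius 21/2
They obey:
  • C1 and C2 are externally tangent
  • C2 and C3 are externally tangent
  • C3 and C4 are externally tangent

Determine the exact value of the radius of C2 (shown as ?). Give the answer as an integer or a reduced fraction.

1. [ext C1·C2]  r_C2² + 8r_C2 − 20 = 0  ⇒  r_C2 = 2 (r>0 drops 1)
2. [ext C2·C3]  r_C2² + 8r_C2 − 20 = 0  ⇒  r_C2 = 2 (r>0 drops 1)

2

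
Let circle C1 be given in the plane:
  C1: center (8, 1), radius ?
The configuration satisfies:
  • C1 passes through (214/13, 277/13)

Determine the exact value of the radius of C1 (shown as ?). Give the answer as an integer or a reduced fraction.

1. [C1∋P]  r_C1² − 484 = 0  ⇒  r_C1 = 22 (r>0 drops 1)

22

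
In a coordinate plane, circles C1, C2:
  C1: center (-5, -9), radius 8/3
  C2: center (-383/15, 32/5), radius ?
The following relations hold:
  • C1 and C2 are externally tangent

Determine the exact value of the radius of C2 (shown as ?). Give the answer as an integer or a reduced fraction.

1. [ext C1·C2]  r_C2² + (16/3)r_C2 − 1955/3 = 0  ⇒  r_C2 = 23 (r>0 drops 1)

23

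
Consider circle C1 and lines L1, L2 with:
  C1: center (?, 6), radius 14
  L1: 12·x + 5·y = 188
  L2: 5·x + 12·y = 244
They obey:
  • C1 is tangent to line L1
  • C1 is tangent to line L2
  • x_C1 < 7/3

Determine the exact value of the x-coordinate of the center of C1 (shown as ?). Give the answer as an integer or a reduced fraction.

-2

1. [C1‖L1]  x_C1² − (79/3)x_C1 − 170/3 = 0  ⇒  x_C1 = -2 or 85/3
2. [C1‖L2]  x_C1² − (344/5)x_C1 − 708/5 = 0  ⇒  x_C1 = -2 or 354/5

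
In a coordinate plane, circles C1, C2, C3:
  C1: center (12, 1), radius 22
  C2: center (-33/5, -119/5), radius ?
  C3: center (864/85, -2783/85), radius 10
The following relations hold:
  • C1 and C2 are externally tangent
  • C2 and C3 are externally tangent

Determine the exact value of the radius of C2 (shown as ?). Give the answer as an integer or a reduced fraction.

9

1. [ext C1·C2]  r_C2² + 44r_C2 − 477 = 0  ⇒  r_C2 = 9 (r>0 drops 1)
2. [ext C2·C3]  r_C2² + 20r_C2 − 261 = 0  ⇒  r_C2 = 9 (r>0 drops 1)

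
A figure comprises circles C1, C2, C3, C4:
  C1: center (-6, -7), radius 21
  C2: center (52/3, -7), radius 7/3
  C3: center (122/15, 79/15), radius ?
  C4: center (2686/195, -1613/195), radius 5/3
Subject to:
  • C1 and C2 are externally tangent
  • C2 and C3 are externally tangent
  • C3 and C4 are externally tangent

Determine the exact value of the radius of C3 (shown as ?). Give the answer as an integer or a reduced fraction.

13

1. [ext C2·C3]  r_C3² + (14/3)r_C3 − 689/3 = 0  ⇒  r_C3 = 13 (r>0 drops 1)
2. [ext C3·C4]  r_C3² + (10/3)r_C3 − 637/3 = 0  ⇒  r_C3 = 13 (r>0 drops 1)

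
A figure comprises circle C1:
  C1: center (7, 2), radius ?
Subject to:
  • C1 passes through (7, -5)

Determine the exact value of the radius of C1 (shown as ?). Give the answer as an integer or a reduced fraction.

1. [C1∋P]  r_C1² − 49 = 0  ⇒  r_C1 = 7 (r>0 drops 1)

7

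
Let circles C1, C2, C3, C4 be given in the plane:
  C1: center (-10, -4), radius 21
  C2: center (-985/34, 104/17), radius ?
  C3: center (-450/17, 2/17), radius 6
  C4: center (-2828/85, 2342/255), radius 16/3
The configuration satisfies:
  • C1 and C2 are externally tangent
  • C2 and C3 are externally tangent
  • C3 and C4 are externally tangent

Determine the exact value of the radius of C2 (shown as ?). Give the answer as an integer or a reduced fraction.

1. [ext C1·C2]  r_C2² + 42r_C2 − 85/4 = 0  ⇒  r_C2 = 1/2 (r>0 drops 1)
2. [ext C2·C3]  r_C2² + 12r_C2 − 25/4 = 0  ⇒  r_C2 = 1/2 (r>0 drops 1)

1/2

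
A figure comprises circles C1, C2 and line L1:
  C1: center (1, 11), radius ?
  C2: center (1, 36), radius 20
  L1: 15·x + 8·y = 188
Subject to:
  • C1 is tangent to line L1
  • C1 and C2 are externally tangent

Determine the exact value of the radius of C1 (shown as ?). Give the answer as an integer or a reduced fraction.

1. [C1‖L1]  r_C1² − 25 = 0  ⇒  r_C1 = 5 (r>0 drops 1)
2. [ext C1·C2]  r_C1² + 40r_C1 − 225 = 0  ⇒  r_C1 = 5 (r>0 drops 1)

5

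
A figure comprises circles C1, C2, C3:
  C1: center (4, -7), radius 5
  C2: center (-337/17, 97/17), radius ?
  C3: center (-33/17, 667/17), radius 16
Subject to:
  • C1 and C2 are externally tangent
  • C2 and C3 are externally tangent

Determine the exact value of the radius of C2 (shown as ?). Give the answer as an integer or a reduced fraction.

22

1. [ext C1·C2]  r_C2² + 10r_C2 − 704 = 0  ⇒  r_C2 = 22 (r>0 drops 1)
2. [ext C2·C3]  r_C2² + 32r_C2 − 1188 = 0  ⇒  r_C2 = 22 (r>0 drops 1)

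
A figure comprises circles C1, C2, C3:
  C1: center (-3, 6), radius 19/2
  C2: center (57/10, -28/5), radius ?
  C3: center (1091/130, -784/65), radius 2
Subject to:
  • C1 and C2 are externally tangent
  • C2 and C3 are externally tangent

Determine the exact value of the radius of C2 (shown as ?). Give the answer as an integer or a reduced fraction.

1. [ext C1·C2]  r_C2² + 19r_C2 − 120 = 0  ⇒  r_C2 = 5 (r>0 drops 1)
2. [ext C2·C3]  r_C2² + 4r_C2 − 45 = 0  ⇒  r_C2 = 5 (r>0 drops 1)

5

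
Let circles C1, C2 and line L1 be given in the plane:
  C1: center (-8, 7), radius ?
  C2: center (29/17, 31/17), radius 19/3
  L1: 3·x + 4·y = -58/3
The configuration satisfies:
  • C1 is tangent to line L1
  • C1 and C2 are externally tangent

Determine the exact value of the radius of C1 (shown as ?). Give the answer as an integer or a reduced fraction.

1. [C1‖L1]  r_C1² − 196/9 = 0  ⇒  r_C1 = 14/3 (r>0 drops 1)
2. [ext C1·C2]  r_C1² + (38/3)r_C1 − 728/9 = 0  ⇒  r_C1 = 14/3 (r>0 drops 1)

14/3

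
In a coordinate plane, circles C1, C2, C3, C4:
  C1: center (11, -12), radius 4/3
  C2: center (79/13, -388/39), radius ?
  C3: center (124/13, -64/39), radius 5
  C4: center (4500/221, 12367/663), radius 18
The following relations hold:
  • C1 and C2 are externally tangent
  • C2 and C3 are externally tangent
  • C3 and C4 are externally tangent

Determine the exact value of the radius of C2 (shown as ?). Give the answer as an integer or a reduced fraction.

1. [ext C1·C2]  r_C2² + (8/3)r_C2 − 80/3 = 0  ⇒  r_C2 = 4 (r>0 drops 1)
2. [ext C2·C3]  r_C2² + 10r_C2 − 56 = 0  ⇒  r_C2 = 4 (r>0 drops 1)

4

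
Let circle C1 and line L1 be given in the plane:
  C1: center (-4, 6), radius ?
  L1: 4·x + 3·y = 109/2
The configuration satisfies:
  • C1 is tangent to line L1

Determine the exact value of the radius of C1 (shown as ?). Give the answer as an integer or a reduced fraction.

21/2

1. [C1‖L1]  r_C1² − 441/4 = 0  ⇒  r_C1 = 21/2 (r>0 drops 1)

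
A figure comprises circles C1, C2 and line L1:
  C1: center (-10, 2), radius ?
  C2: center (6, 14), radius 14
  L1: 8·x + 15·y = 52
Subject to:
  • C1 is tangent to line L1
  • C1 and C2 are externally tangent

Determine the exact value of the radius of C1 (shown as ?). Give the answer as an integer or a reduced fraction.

1. [C1‖L1]  r_C1² − 36 = 0  ⇒  r_C1 = 6 (r>0 drops 1)
2. [ext C1·C2]  r_C1² + 28r_C1 − 204 = 0  ⇒  r_C1 = 6 (r>0 drops 1)

6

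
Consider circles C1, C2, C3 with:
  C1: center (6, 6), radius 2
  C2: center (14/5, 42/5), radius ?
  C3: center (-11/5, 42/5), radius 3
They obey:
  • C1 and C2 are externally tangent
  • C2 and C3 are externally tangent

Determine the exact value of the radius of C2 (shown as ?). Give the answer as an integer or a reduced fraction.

1. [ext C1·C2]  r_C2² + 4r_C2 − 12 = 0  ⇒  r_C2 = 2 (r>0 drops 1)
2. [ext C2·C3]  r_C2² + 6r_C2 − 16 = 0  ⇒  r_C2 = 2 (r>0 drops 1)

2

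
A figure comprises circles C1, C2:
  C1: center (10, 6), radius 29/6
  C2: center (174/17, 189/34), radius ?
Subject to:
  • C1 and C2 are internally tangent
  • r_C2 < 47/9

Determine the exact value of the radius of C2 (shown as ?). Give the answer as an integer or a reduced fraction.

13/3

1. [int C1,C2]  r_C2² − (29/3)r_C2 + 208/9 = 0  ⇒  r_C2 = 13/3 or 16/3
2. given r_C2 < 47/9: keep 13/3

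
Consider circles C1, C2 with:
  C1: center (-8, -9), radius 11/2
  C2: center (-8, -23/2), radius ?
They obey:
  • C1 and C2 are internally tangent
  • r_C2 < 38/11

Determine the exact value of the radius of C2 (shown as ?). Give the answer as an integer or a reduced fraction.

3

1. [int C1,C2]  r_C2² − 11r_C2 + 24 = 0  ⇒  r_C2 = 3 or 8
2. given r_C2 < 38/11: keep 3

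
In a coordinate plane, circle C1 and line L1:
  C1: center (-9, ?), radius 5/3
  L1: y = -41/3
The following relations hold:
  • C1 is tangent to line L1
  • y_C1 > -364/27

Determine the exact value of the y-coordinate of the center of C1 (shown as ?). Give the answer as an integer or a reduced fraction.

1. [C1‖L1]  y_C1² + (82/3)y_C1 + 184 = 0  ⇒  y_C1 = -46/3 or -12
2. given y_C1 > -364/27: keep -12

-12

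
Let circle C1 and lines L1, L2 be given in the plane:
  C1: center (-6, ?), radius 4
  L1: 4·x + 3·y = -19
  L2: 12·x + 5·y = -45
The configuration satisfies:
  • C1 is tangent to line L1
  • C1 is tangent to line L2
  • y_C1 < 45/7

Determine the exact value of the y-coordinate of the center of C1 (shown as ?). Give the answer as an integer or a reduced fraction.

1. [C1‖L1]  y_C1² − (10/3)y_C1 − 125/3 = 0  ⇒  y_C1 = -5 or 25/3
2. [C1‖L2]  y_C1² − (54/5)y_C1 − 79 = 0  ⇒  y_C1 = -5 or 79/5

-5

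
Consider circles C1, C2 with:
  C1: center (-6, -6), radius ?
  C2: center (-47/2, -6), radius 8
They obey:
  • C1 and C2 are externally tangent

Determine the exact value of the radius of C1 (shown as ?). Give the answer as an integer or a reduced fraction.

1. [ext C1·C2]  r_C1² + 16r_C1 − 969/4 = 0  ⇒  r_C1 = 19/2 (r>0 drops 1)

19/2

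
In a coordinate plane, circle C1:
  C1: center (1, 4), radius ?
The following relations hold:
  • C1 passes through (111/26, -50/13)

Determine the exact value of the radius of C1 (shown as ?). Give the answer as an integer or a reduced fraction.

17/2

1. [C1∋P]  r_C1² − 289/4 = 0  ⇒  r_C1 = 17/2 (r>0 drops 1)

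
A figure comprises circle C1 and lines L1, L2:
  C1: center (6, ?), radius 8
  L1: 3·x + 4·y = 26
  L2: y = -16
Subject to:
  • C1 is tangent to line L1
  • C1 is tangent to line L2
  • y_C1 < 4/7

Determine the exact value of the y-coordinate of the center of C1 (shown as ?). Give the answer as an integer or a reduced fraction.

1. [C1‖L1]  y_C1² − 4y_C1 − 96 = 0  ⇒  y_C1 = -8 or 12
2. [C1‖L2]  y_C1² + 32y_C1 + 192 = 0  ⇒  y_C1 = -24 or -8

-8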